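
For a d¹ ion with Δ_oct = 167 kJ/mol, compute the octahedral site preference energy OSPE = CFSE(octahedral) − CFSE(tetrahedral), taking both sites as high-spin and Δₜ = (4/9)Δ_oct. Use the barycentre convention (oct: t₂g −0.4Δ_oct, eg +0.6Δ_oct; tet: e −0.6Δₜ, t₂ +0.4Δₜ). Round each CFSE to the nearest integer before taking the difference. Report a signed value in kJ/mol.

-22

Octahedral (high-spin): t2g^1 e_g^0, CFSE = 1(−0.4) + 0(+0.6) = -0.4Δ_oct = -0.4 × 167 = -67 kJ/mol.
Tetrahedral: e^1 t2^0, CFSE = 1(−0.6) + 0(+0.4) = -0.6Δₜ = -0.6 × (4/9) × 167 = -45 kJ/mol.
OSPE = -67 − (-45) = -22 kJ/mol.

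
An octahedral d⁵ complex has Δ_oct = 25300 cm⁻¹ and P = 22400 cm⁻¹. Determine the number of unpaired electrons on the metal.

1

Δ_oct > P, so pairing is preferred: the ground state is low-spin.
Configuration: t2g^5 e_g^0.
Unpaired electrons: 1.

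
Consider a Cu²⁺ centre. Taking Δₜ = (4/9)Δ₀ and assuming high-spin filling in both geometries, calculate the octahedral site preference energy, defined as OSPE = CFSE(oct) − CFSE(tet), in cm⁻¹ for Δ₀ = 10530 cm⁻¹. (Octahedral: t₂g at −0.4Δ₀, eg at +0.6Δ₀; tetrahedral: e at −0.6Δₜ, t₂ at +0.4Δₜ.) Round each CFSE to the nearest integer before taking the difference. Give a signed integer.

Cu sits in group 11; removing 2 electrons leaves Cu²⁺ with 11 − 2 = 9 d electrons.
Octahedral (high-spin): t₂g⁶ eg³, CFSE = 6(−0.4) + 3(+0.6) = -0.6Δ₀ = -0.6 × 10530 = -6318 cm⁻¹.
In a tetrahedral site the filling is e⁴ t₂⁵: CFSE(tet) = -0.4Δₜ = -0.4 × (4/9)(10530) = -1872 cm⁻¹.
OSPE = -6318 − (-1872) = -4446 cm⁻¹.

-4446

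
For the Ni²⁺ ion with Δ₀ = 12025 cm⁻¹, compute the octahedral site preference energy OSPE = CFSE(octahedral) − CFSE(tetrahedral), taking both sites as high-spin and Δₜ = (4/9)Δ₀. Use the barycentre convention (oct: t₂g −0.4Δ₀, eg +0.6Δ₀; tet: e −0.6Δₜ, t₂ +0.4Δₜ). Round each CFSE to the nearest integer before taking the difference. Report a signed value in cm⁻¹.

Ni sits in group 10; removing 2 electrons leaves Ni²⁺ with 10 − 2 = 8 d electrons.
Octahedral high-spin t₂g⁶ eg²: CFSE = -1.2 × 12025 = -14430 cm⁻¹.
In a tetrahedral site the filling is e⁴ t₂⁴: CFSE(tet) = -0.8Δₜ = -0.8 × (4/9)(12025) = -4276 cm⁻¹.
OSPE = -14430 − (-4276) = -10154 cm⁻¹.

-10154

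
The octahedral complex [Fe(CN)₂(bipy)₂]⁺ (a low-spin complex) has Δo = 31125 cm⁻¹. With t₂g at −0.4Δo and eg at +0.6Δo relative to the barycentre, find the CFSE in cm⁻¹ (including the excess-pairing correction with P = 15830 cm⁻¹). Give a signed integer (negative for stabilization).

Ligand charges: 2×(-1) from CN⁻ and 2×(+0) from bipy sum to -2; with overall charge +1, Fe is +3.
Fe³⁺: group 8, so d-count = 8 − 3 = 5.
The d⁵ electrons fill as t₂g⁵ eg⁰.
Orbital CFSE = 5(-0.4) + 0(0.6) = -2.0Δo = -2.0 × 31125 = -62250 cm⁻¹.
High-spin d⁵ would be t₂g³ eg² with 0 pairs; low-spin has 2, so 2 excess pairs cost +2P = +31660 cm⁻¹.
Combining: -62250 + 31660 = -30590 cm⁻¹.

-30590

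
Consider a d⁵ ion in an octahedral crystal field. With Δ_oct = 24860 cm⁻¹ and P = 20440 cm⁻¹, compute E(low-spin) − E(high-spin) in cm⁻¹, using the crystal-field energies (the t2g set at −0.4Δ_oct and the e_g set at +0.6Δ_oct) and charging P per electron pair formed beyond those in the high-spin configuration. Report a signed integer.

-8840

High-spin d⁵ fills as t2g^3 e_g^2 with CFSE 3(−0.4) + 2(+0.6) = 0.0Δ_oct = 0 cm⁻¹.
For low-spin the configuration is t2g^5 e_g^0: orbital energy -2.0 × 24860 = -49720 cm⁻¹, and 2 additional pairs relative to high-spin add 40880 cm⁻¹, giving -8840 cm⁻¹.
Thus E(LS) − E(HS) = -8840 cm⁻¹.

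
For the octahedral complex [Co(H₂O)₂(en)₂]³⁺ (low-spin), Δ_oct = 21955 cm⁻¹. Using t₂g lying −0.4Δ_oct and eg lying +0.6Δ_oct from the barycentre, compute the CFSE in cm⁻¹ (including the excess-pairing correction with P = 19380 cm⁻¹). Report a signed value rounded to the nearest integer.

Ligand charges: 2×(+0) from H₂O and 2×(+0) from en sum to +0; with overall charge +3, Co is +3.
Co sits in group 9; removing 3 electrons leaves Co³⁺ with 9 − 3 = 6 d electrons.
Configuration: t₂g⁶ eg⁰.
CFSE(orbital) = 6×(-0.4Δ_oct) + 0×(0.6Δ_oct) = -2.4Δ_oct; with Δ_oct = 21955 cm⁻¹ that is -52692 cm⁻¹.
Pairing penalty: 3 pairs vs 1 in the high-spin reference → 2 extra × P = 38760 cm⁻¹.
Overall CFSE = -52692 + 38760 = -13932 cm⁻¹.

-13932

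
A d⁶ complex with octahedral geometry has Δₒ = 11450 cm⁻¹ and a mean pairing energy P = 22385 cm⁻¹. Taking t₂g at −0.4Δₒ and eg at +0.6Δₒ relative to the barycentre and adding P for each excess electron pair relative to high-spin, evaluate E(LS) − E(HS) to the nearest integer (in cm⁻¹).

21870

In the high-spin limit (t₂g⁴ eg²) the orbital term is -0.4Δₒ = -4580 cm⁻¹, with no excess pairing.
Low-spin: t₂g⁶ eg⁰, orbital CFSE = -2.4Δₒ = -27480 cm⁻¹; plus 2 excess pairs × P = +44770 cm⁻¹; total 17290 cm⁻¹.
Thus E(LS) − E(HS) = 21870 cm⁻¹.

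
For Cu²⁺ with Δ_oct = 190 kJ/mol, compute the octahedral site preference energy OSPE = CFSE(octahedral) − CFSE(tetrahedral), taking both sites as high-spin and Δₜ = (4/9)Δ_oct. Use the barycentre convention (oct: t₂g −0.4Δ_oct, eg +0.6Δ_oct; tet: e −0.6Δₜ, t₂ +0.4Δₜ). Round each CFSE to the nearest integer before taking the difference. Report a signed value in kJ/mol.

-80

Cu²⁺: group 11, so d-count = 11 − 2 = 9.
Octahedral high-spin t₂g⁶ eg³: CFSE = -0.6 × 190 = -114 kJ/mol.
Tetrahedral e⁴ t₂⁵ gives -0.4Δₜ = -0.4 × (4/9) × 190 = -34 kJ/mol.
OSPE = -114 − (-34) = -80 kJ/mol.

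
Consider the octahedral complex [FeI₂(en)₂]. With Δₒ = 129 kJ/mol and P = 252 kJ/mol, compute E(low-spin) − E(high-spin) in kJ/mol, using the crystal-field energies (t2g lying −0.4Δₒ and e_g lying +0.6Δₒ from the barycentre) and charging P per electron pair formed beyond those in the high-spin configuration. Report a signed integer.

Ligand charges: 2×(-1) from I⁻ and 2×(+0) from en sum to -2; with overall charge +0, Fe is +2.
Fe is in group 8, so Fe²⁺ is d⁶ (8 − 2 = 6).
High-spin: t2g^4 e_g^2, CFSE = -0.4Δₒ = -52 kJ/mol.
For low-spin the configuration is t2g^6 e_g^0: orbital energy -2.4 × 129 = -310 kJ/mol, and 2 additional pairs relative to high-spin add 504 kJ/mol, giving 194 kJ/mol.
Thus E(LS) − E(HS) = 246 kJ/mol.

246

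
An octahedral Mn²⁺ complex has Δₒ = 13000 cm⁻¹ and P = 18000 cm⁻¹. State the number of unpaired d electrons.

5

Mn is in group 7, so Mn²⁺ is d⁵ (7 − 2 = 5).
Δₒ < P, so pairing is avoided: the ground state is high-spin.
That gives t2g^3 e_g^2.
Unpaired electrons: 5.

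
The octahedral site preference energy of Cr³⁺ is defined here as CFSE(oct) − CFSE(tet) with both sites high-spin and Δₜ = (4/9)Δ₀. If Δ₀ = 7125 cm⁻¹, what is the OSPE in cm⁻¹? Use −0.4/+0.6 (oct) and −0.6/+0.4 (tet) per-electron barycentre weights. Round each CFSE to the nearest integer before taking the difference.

Group 6 minus oxidation state +3 gives a d³ configuration for Cr³⁺.
Octahedral high-spin t2g^3 e_g^0: CFSE = -1.2 × 7125 = -8550 cm⁻¹.
Tetrahedral: e^2 t2^1, CFSE = 2(−0.6) + 1(+0.4) = -0.8Δₜ = -0.8 × (4/9) × 7125 = -2533 cm⁻¹.
Subtracting, OSPE = -8550 − (-2533) = -6017 cm⁻¹.

-6017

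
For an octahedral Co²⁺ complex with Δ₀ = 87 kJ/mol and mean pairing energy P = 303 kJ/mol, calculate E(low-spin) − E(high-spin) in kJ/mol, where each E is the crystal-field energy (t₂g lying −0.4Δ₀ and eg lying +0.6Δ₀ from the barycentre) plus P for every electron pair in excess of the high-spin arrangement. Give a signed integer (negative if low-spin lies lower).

216

Co is in group 9, so Co²⁺ is d⁷ (9 − 2 = 7).
High-spin d⁷ fills as t₂g⁵ eg² with CFSE 5(−0.4) + 2(+0.6) = -0.8Δ₀ = -70 kJ/mol.
Low-spin: t₂g⁶ eg¹, orbital CFSE = -1.8Δ₀ = -157 kJ/mol; plus 1 excess pair × P = +303 kJ/mol; total 146 kJ/mol.
Thus E(LS) − E(HS) = 216 kJ/mol.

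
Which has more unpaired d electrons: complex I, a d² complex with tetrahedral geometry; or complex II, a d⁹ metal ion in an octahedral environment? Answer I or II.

I: Tetrahedral fields are weak (Δₜ ≈ 4/9 Δₒ), so electrons fill high-spin; e² t₂⁰ → 2 unpaired.
II: For octahedral d⁹ the high- and low-spin configurations coincide; t₂g⁶ eg³ → 1 unpaired.
So I has more unpaired electrons.

I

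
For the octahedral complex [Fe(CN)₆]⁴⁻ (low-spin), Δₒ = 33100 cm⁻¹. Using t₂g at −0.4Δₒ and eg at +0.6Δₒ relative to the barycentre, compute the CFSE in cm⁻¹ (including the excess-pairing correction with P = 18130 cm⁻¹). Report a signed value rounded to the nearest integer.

Each CN⁻ contributes -1; 6 × (-1) = -6. With overall charge -4, Fe is in the +2 oxidation state.
Fe²⁺: group 8, so d-count = 8 − 2 = 6.
Electron filling gives t₂g⁶ eg⁰.
CFSE(orbital) = 6×(-0.4Δₒ) + 0×(0.6Δₒ) = -2.4Δₒ; with Δₒ = 33100 cm⁻¹ that is -79440 cm⁻¹.
High-spin d⁶ would be t₂g⁴ eg² with 1 pair; low-spin has 3, so 2 excess pairs cost +2P = +36260 cm⁻¹.
Net CFSE = -79440 + 36260 = -43180 cm⁻¹.

-43180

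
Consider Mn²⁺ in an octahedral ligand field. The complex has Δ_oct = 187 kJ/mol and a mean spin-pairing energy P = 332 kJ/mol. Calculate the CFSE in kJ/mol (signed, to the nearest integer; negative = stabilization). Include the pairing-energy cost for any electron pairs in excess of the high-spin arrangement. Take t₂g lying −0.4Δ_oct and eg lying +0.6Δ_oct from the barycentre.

0

Mn is in group 7, so Mn²⁺ is d⁵ (7 − 2 = 5).
Δ_oct < P, so pairing is avoided: the ground state is high-spin.
Filling d⁵ accordingly: t₂g³ eg².
Orbital CFSE = 0.0Δ_oct = 0.0 × 187 = 0 kJ/mol.
High-spin has no excess pairs, so no pairing correction applies.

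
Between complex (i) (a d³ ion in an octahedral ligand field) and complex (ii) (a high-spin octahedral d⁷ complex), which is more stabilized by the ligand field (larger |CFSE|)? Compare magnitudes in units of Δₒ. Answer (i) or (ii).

(i)

(i): t2g^3 e_g^0, CFSE = -1.2Δₒ.
(ii): t₂g⁵ eg², CFSE = -0.8Δₒ.
So (i) has the larger |CFSE|.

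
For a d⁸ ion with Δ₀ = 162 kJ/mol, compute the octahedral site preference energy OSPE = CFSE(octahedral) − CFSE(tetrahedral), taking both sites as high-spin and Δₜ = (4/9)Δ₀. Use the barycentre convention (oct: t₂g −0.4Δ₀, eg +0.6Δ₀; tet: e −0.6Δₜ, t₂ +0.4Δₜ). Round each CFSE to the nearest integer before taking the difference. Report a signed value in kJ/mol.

In an octahedral site d⁸ (HS) is t₂g⁶ eg², giving CFSE(oct) = -1.2Δ₀ = -194 kJ/mol.
Tetrahedral e⁴ t₂⁴ gives -0.8Δₜ = -0.8 × (4/9) × 162 = -58 kJ/mol.
OSPE = CFSE(oct) − CFSE(tet) = -194 − (-58) = -136 kJ/mol.

-136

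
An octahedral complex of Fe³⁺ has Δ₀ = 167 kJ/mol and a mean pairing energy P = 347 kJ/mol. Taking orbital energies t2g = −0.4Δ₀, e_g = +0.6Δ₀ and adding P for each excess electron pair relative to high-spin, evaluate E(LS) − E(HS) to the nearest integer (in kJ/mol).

360

Fe³⁺: group 8, so d-count = 8 − 3 = 5.
High-spin: t2g^3 e_g^2, CFSE = 0.0Δ₀ = 0 kJ/mol.
For low-spin the configuration is t2g^5 e_g^0: orbital energy -2.0 × 167 = -334 kJ/mol, and 2 additional pairs relative to high-spin add 694 kJ/mol, giving 360 kJ/mol.
The difference is 360 − (0) = 360 kJ/mol, so high-spin lies lower.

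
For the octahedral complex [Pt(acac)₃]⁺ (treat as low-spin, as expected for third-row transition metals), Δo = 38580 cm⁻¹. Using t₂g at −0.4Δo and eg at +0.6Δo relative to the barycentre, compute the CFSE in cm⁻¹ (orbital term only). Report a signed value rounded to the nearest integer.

Each acac⁻ contributes -1; 3 × (-1) = -3. With overall charge +1, Pt is in the +4 oxidation state.
Group 10 minus oxidation state +4 gives a d⁶ configuration for Pt⁴⁺.
Configuration: t₂g⁶ eg⁰.
The orbital stabilization is -2.4Δo = -2.4 × 38580 = -92592 cm⁻¹.

-92592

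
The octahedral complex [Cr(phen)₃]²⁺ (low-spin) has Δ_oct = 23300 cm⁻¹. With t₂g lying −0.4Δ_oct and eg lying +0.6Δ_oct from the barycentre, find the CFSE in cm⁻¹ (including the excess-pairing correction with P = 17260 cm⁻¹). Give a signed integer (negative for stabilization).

phen is neutral, so the +2 overall charge sits on Cr: oxidation state +2.
Cr is in group 6, so Cr²⁺ is d⁴ (6 − 2 = 4).
Configuration: t₂g⁴ eg⁰.
CFSE(orbital) = 4×(-0.4Δ_oct) + 0×(0.6Δ_oct) = -1.6Δ_oct; with Δ_oct = 23300 cm⁻¹ that is -37280 cm⁻¹.
High-spin d⁴ would be t₂g³ eg¹ with 0 pairs; low-spin has 1, so 1 excess pair costs +1P = +17260 cm⁻¹.
Net CFSE = -37280 + 17260 = -20020 cm⁻¹.

-20020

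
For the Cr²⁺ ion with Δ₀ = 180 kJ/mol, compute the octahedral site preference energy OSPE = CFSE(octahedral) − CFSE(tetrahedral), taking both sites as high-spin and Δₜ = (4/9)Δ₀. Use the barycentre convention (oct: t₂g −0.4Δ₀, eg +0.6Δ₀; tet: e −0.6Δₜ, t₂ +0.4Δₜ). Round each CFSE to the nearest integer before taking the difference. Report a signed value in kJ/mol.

Cr is in group 6, so Cr²⁺ is d⁴ (6 − 2 = 4).
Octahedral (high-spin): t₂g³ eg¹, CFSE = 3(−0.4) + 1(+0.6) = -0.6Δ₀ = -0.6 × 180 = -108 kJ/mol.
In a tetrahedral site the filling is e² t₂²: CFSE(tet) = -0.4Δₜ = -0.4 × (4/9)(180) = -32 kJ/mol.
Subtracting, OSPE = -108 − (-32) = -76 kJ/mol.

-76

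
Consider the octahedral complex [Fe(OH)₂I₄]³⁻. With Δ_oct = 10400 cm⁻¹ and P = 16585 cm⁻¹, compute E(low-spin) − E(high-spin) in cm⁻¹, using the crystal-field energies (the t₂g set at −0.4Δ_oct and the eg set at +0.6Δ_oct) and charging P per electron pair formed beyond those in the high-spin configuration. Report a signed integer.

Ligand charges: 2×(-1) from OH⁻ and 4×(-1) from I⁻ sum to -6; with overall charge -3, Fe is +3.
Fe sits in group 8; removing 3 electrons leaves Fe³⁺ with 8 − 3 = 5 d electrons.
High-spin: t₂g³ eg², CFSE = 0.0Δ_oct = 0 cm⁻¹.
Low-spin: t₂g⁵ eg⁰, orbital CFSE = -2.0Δ_oct = -20800 cm⁻¹; plus 2 excess pairs × P = +33170 cm⁻¹; total 12370 cm⁻¹.
Thus E(LS) − E(HS) = 12370 cm⁻¹.

12370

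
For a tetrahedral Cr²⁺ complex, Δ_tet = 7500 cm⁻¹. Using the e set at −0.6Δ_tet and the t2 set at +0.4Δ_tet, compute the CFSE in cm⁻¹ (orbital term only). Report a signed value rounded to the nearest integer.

Cr is in group 6, so Cr²⁺ is d⁴ (6 − 2 = 4).
Tetrahedral splitting is small, so the complex is high-spin.
Electron filling gives e^2 t2^2.
The orbital stabilization is -0.4Δ_tet = -0.4 × 7500 = -3000 cm⁻¹.

-3000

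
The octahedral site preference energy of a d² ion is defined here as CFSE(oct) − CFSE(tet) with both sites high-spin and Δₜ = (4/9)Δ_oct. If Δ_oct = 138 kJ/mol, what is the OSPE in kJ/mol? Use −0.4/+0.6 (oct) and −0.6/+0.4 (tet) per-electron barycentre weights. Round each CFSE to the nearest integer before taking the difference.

-36

In an octahedral site d² (HS) is t₂g² eg⁰, giving CFSE(oct) = -0.8Δ_oct = -110 kJ/mol.
In a tetrahedral site the filling is e² t₂⁰: CFSE(tet) = -1.2Δₜ = -1.2 × (4/9)(138) = -74 kJ/mol.
Subtracting, OSPE = -110 − (-74) = -36 kJ/mol.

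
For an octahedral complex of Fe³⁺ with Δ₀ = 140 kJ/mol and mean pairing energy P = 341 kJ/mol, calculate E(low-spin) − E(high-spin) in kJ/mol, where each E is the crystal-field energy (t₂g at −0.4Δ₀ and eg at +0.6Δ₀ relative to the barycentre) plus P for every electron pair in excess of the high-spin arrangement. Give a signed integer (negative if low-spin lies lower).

402

Group 8 minus oxidation state +3 gives a d⁵ configuration for Fe³⁺.
High-spin d⁵ fills as t₂g³ eg² with CFSE 3(−0.4) + 2(+0.6) = 0.0Δ₀ = 0 kJ/mol.
For low-spin the configuration is t₂g⁵ eg⁰: orbital energy -2.0 × 140 = -280 kJ/mol, and 2 additional pairs relative to high-spin add 682 kJ/mol, giving 402 kJ/mol.
The difference is 402 − (0) = 402 kJ/mol, so high-spin lies lower.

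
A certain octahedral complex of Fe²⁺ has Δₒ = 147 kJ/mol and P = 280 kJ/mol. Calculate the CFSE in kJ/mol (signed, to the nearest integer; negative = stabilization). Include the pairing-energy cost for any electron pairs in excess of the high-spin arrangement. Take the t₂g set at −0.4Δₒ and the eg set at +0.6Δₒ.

Fe²⁺: group 8, so d-count = 8 − 2 = 6.
Since Δₒ = 147 kJ/mol < P = 280 kJ/mol, the complex adopts the high-spin configuration.
That gives t₂g⁴ eg².
Orbital CFSE = -0.4Δₒ = -0.4 × 147 = -59 kJ/mol.
High-spin has no excess pairs, so no pairing correction applies.

-59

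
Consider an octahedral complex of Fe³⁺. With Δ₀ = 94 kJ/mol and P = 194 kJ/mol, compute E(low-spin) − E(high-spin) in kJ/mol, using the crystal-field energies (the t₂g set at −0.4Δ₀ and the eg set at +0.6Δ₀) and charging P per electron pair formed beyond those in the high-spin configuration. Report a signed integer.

200

Fe is in group 8, so Fe³⁺ is d⁵ (8 − 3 = 5).
High-spin: t₂g³ eg², CFSE = 0.0Δ₀ = 0 kJ/mol.
Low-spin t₂g⁵ eg⁰ gives -2.0Δ₀ = -188 kJ/mol, but forming 2 extra pairs costs 2P = 388 kJ/mol, so E(LS) = -188 + 388 = 200 kJ/mol.
Thus E(LS) − E(HS) = 200 kJ/mol.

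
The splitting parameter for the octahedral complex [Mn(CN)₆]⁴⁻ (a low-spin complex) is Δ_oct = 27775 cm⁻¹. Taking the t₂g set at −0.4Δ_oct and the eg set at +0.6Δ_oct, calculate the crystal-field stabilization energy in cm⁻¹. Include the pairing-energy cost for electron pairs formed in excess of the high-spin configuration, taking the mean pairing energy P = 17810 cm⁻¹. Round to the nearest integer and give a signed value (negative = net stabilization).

Each CN⁻ contributes -1; 6 × (-1) = -6. With overall charge -4, Mn is in the +2 oxidation state.
Mn sits in group 7; removing 2 electrons leaves Mn²⁺ with 7 − 2 = 5 d electrons.
Configuration: t₂g⁵ eg⁰.
The orbital stabilization is -2.0Δ_oct = -2.0 × 27775 = -55550 cm⁻¹.
High-spin d⁵ would be t₂g³ eg² with 0 pairs; low-spin has 2, so 2 excess pairs cost +2P = +35620 cm⁻¹.
Combining: -55550 + 35620 = -19930 cm⁻¹.

-19930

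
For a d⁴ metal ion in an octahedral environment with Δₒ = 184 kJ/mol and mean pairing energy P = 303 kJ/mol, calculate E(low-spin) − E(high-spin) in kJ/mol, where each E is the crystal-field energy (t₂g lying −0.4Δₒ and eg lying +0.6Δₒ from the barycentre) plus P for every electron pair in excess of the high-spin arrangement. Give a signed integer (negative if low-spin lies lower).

In the high-spin limit (t₂g³ eg¹) the orbital term is -0.6Δₒ = -110 kJ/mol, with no excess pairing.
Low-spin t₂g⁴ eg⁰ gives -1.6Δₒ = -294 kJ/mol, but forming 1 extra pair costs 1P = 303 kJ/mol, so E(LS) = -294 + 303 = 9 kJ/mol.
E(LS) − E(HS) = 9 − (-110) = 119 kJ/mol.

119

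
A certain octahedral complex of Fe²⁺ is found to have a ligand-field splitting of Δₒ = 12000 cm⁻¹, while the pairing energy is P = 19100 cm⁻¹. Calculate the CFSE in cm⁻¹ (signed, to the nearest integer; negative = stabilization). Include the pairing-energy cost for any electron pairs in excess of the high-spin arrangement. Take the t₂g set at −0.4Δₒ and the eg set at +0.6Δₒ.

-4800

Fe is in group 8, so Fe²⁺ is d⁶ (8 − 2 = 6).
With Δₒ < P the complex is high-spin.
That gives t₂g⁴ eg².
Orbital CFSE = -0.4Δₒ = -0.4 × 12000 = -4800 cm⁻¹.
High-spin has no excess pairs, so no pairing correction applies.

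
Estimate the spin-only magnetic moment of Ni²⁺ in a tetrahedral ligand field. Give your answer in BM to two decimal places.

Group 10 minus oxidation state +2 gives a d⁸ configuration for Ni²⁺.
Tetrahedral splitting is small, so the complex is high-spin.
Configuration: e^4 t2^4 → 2 unpaired electrons.
μ(spin-only) = √[2(2+2)] = √8 ≈ 2.83 BM.

2.83 BM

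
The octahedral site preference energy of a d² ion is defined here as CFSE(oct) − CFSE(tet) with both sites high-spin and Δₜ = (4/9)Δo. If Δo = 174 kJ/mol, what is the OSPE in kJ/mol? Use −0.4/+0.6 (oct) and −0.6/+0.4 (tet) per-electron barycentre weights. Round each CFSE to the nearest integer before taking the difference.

Octahedral high-spin t₂g² eg⁰: CFSE = -0.8 × 174 = -139 kJ/mol.
Tetrahedral e² t₂⁰ gives -1.2Δₜ = -1.2 × (4/9) × 174 = -93 kJ/mol.
Subtracting, OSPE = -139 − (-93) = -46 kJ/mol.

-46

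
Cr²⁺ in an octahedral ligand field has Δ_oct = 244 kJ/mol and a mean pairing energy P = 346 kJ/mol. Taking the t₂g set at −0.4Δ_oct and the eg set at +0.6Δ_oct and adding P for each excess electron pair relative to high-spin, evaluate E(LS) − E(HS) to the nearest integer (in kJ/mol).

Cr²⁺: group 6, so d-count = 6 − 2 = 4.
High-spin d⁴ fills as t₂g³ eg¹ with CFSE 3(−0.4) + 1(+0.6) = -0.6Δ_oct = -146 kJ/mol.
Low-spin t₂g⁴ eg⁰ gives -1.6Δ_oct = -390 kJ/mol, but forming 1 extra pair costs 1P = 346 kJ/mol, so E(LS) = -390 + 346 = -44 kJ/mol.
The difference is -44 − (-146) = 102 kJ/mol, so high-spin lies lower.

102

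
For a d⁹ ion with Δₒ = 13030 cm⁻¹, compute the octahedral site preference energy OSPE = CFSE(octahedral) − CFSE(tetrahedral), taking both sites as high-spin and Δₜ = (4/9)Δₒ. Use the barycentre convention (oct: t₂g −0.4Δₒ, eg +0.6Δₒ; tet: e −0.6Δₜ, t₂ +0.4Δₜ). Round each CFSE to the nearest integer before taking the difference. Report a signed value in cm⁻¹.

-5502

Octahedral (high-spin): t2g^6 e_g^3, CFSE = 6(−0.4) + 3(+0.6) = -0.6Δₒ = -0.6 × 13030 = -7818 cm⁻¹.
In a tetrahedral site the filling is e^4 t2^5: CFSE(tet) = -0.4Δₜ = -0.4 × (4/9)(13030) = -2316 cm⁻¹.
OSPE = CFSE(oct) − CFSE(tet) = -7818 − (-2316) = -5502 cm⁻¹.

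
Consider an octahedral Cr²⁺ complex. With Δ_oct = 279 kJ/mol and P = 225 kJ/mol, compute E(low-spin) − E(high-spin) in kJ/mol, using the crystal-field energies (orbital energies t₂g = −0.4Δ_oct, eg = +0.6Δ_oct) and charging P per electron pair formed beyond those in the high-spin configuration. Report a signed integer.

Cr²⁺: group 6, so d-count = 6 − 2 = 4.
High-spin d⁴ fills as t₂g³ eg¹ with CFSE 3(−0.4) + 1(+0.6) = -0.6Δ_oct = -167 kJ/mol.
Low-spin: t₂g⁴ eg⁰, orbital CFSE = -1.6Δ_oct = -446 kJ/mol; plus 1 excess pair × P = +225 kJ/mol; total -221 kJ/mol.
Thus E(LS) − E(HS) = -54 kJ/mol.

-54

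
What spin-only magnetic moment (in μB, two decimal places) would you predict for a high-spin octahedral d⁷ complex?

Configuration: t₂g⁵ eg² → 3 unpaired electrons.
μ(spin-only) = √[3(3+2)] = √15 ≈ 3.87 μB.

3.87 μB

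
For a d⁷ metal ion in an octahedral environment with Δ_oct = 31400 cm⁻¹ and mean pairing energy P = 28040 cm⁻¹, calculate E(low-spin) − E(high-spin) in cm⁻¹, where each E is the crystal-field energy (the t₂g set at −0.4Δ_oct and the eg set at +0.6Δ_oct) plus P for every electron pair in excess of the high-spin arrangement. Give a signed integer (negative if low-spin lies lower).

-3360

High-spin: t₂g⁵ eg², CFSE = -0.8Δ_oct = -25120 cm⁻¹.
Low-spin: t₂g⁶ eg¹, orbital CFSE = -1.8Δ_oct = -56520 cm⁻¹; plus 1 excess pair × P = +28040 cm⁻¹; total -28480 cm⁻¹.
The difference is -28480 − (-25120) = -3360 cm⁻¹, so low-spin lies lower.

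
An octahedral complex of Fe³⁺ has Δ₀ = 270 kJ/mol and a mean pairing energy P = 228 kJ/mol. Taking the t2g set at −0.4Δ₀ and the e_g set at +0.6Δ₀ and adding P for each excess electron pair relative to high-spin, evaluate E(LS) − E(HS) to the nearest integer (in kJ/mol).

-84

Fe sits in group 8; removing 3 electrons leaves Fe³⁺ with 8 − 3 = 5 d electrons.
High-spin d⁵ fills as t2g^3 e_g^2 with CFSE 3(−0.4) + 2(+0.6) = 0.0Δ₀ = 0 kJ/mol.
For low-spin the configuration is t2g^5 e_g^0: orbital energy -2.0 × 270 = -540 kJ/mol, and 2 additional pairs relative to high-spin add 456 kJ/mol, giving -84 kJ/mol.
Thus E(LS) − E(HS) = -84 kJ/mol.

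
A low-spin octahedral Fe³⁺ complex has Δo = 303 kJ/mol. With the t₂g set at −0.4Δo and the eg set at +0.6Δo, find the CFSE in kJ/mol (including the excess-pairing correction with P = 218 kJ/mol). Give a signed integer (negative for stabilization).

-170

Fe is in group 8, so Fe³⁺ is d⁵ (8 − 3 = 5).
Electron filling gives t₂g⁵ eg⁰.
CFSE(orbital) = 5×(-0.4Δo) + 0×(0.6Δo) = -2.0Δo; with Δo = 303 kJ/mol that is -606 kJ/mol.
Pairing penalty: 2 pairs vs 0 in the high-spin reference → 2 extra × P = 436 kJ/mol.
Overall CFSE = -606 + 436 = -170 kJ/mol.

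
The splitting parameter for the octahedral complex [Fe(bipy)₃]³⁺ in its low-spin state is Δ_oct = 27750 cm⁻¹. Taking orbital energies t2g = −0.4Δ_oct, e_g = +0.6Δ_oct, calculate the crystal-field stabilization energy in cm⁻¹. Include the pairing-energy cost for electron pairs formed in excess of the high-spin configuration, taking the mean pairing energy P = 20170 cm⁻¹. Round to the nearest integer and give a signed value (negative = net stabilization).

bipy is neutral, so the +3 overall charge sits on Fe: oxidation state +3.
Group 8 minus oxidation state +3 gives a d⁵ configuration for Fe³⁺.
The d⁵ electrons fill as t2g^5 e_g^0.
CFSE(orbital) = 5×(-0.4Δ_oct) + 0×(0.6Δ_oct) = -2.0Δ_oct; with Δ_oct = 27750 cm⁻¹ that is -55500 cm⁻¹.
High-spin d⁵ would be t2g^3 e_g^2 with 0 pairs; low-spin has 2, so 2 excess pairs cost +2P = +40340 cm⁻¹.
Overall CFSE = -55500 + 40340 = -15160 cm⁻¹.

-15160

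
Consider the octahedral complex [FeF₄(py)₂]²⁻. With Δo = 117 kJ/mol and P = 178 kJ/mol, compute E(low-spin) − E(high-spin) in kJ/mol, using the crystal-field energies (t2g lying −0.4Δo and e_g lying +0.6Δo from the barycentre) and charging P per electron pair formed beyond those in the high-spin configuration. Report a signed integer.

Ligand charges: 4×(-1) from F⁻ and 2×(+0) from py sum to -4; with overall charge -2, Fe is +2.
Fe²⁺: group 8, so d-count = 8 − 2 = 6.
High-spin: t2g^4 e_g^2, CFSE = -0.4Δo = -47 kJ/mol.
Low-spin t2g^6 e_g^0 gives -2.4Δo = -281 kJ/mol, but forming 2 extra pairs costs 2P = 356 kJ/mol, so E(LS) = -281 + 356 = 75 kJ/mol.
E(LS) − E(HS) = 75 − (-47) = 122 kJ/mol.

122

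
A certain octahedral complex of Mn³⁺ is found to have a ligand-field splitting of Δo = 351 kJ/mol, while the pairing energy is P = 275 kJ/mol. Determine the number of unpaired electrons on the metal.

Mn is in group 7, so Mn³⁺ is d⁴ (7 − 3 = 4).
With Δo > P the complex is low-spin.
That gives t2g^4 e_g^0.
Unpaired electrons: 2.

2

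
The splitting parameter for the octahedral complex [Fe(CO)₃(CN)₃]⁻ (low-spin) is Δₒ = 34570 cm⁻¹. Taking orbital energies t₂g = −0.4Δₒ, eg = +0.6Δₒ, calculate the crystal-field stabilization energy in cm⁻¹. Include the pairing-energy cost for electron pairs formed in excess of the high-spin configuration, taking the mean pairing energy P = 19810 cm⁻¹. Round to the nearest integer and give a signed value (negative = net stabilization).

Ligand charges: 3×(+0) from CO and 3×(-1) from CN⁻ sum to -3; with overall charge -1, Fe is +2.
Fe²⁺: group 8, so d-count = 8 − 2 = 6.
Electron filling gives t₂g⁶ eg⁰.
Orbital CFSE = 6(-0.4) + 0(0.6) = -2.4Δₒ = -2.4 × 34570 = -82968 cm⁻¹.
Relative to high-spin t₂g⁴ eg² (1 paired), the low-spin configuration has 2 additional pairs, contributing +2 × 19810 = +39620 cm⁻¹.
Combining: -82968 + 39620 = -43348 cm⁻¹.

-43348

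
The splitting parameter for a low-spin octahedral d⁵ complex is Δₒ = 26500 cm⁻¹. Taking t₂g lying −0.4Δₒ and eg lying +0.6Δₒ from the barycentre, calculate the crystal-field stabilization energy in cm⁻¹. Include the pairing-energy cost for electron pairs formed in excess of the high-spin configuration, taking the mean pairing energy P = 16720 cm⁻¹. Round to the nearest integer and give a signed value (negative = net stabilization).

-19560

The d⁵ electrons fill as t₂g⁵ eg⁰.
The orbital stabilization is -2.0Δₒ = -2.0 × 26500 = -53000 cm⁻¹.
Relative to high-spin t₂g³ eg² (0 paired), the low-spin configuration has 2 additional pairs, contributing +2 × 16720 = +33440 cm⁻¹.
Combining: -53000 + 33440 = -19560 cm⁻¹.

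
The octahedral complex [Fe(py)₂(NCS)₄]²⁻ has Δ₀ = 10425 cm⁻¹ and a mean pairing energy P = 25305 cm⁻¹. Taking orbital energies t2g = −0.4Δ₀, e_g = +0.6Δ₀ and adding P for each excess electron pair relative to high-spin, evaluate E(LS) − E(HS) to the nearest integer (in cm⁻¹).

Ligand charges: 2×(+0) from py and 4×(-1) from NCS⁻ sum to -4; with overall charge -2, Fe is +2.
Fe²⁺: group 8, so d-count = 8 − 2 = 6.
High-spin d⁶ fills as t2g^4 e_g^2 with CFSE 4(−0.4) + 2(+0.6) = -0.4Δ₀ = -4170 cm⁻¹.
Low-spin t2g^6 e_g^0 gives -2.4Δ₀ = -25020 cm⁻¹, but forming 2 extra pairs costs 2P = 50610 cm⁻¹, so E(LS) = -25020 + 50610 = 25590 cm⁻¹.
The difference is 25590 − (-4170) = 29760 cm⁻¹, so high-spin lies lower.

29760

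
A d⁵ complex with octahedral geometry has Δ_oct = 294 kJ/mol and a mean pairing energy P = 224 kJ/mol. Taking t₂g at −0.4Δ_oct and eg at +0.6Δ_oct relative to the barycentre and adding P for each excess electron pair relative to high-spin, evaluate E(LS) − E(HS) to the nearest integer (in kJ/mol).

In the high-spin limit (t₂g³ eg²) the orbital term is 0.0Δ_oct = 0 kJ/mol, with no excess pairing.
Low-spin: t₂g⁵ eg⁰, orbital CFSE = -2.0Δ_oct = -588 kJ/mol; plus 2 excess pairs × P = +448 kJ/mol; total -140 kJ/mol.
E(LS) − E(HS) = -140 − (0) = -140 kJ/mol.

-140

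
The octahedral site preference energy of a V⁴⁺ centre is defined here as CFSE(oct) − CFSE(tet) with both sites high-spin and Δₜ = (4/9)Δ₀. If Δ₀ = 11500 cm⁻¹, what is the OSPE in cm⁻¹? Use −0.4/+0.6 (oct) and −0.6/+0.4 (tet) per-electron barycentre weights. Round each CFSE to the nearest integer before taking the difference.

V is in group 5, so V⁴⁺ is d¹ (5 − 4 = 1).
Octahedral (high-spin): t2g^1 e_g^0, CFSE = 1(−0.4) + 0(+0.6) = -0.4Δ₀ = -0.4 × 11500 = -4600 cm⁻¹.
Tetrahedral: e^1 t2^0, CFSE = 1(−0.6) + 0(+0.4) = -0.6Δₜ = -0.6 × (4/9) × 11500 = -3067 cm⁻¹.
OSPE = CFSE(oct) − CFSE(tet) = -4600 − (-3067) = -1533 cm⁻¹.

-1533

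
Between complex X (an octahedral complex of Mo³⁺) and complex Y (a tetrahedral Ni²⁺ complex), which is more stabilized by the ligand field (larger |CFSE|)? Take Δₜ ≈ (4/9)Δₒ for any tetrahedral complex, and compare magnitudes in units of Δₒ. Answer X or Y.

X: Mo³⁺: group 6, so d-count = 6 − 3 = 3; For octahedral d³ the high- and low-spin configurations coincide; t₂g³ eg⁰, CFSE = -1.2Δₒ.
Y: Group 10 minus oxidation state +2 gives a d⁸ configuration for Ni²⁺; Tetrahedral fields are weak (Δₜ ≈ 4/9 Δₒ), so electrons fill high-spin; e⁴ t₂⁴, CFSE = -0.8Δₜ ≈ -0.36Δₒ.
So X has the larger |CFSE|.

X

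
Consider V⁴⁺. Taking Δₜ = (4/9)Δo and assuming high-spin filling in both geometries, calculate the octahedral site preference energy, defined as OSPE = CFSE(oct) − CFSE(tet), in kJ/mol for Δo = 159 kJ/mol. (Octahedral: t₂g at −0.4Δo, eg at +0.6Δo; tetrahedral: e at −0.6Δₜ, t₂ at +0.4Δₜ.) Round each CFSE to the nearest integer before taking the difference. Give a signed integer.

-22

V sits in group 5; removing 4 electrons leaves V⁴⁺ with 5 − 4 = 1 d electrons.
Octahedral high-spin t₂g¹ eg⁰: CFSE = -0.4 × 159 = -64 kJ/mol.
Tetrahedral: e¹ t₂⁰, CFSE = 1(−0.6) + 0(+0.4) = -0.6Δₜ = -0.6 × (4/9) × 159 = -42 kJ/mol.
Subtracting, OSPE = -64 − (-42) = -22 kJ/mol.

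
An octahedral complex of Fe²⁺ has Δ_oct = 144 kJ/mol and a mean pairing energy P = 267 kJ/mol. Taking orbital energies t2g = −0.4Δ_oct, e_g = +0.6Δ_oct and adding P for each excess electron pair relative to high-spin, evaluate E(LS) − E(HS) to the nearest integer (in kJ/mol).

246

Fe sits in group 8; removing 2 electrons leaves Fe²⁺ with 8 − 2 = 6 d electrons.
In the high-spin limit (t2g^4 e_g^2) the orbital term is -0.4Δ_oct = -58 kJ/mol, with no excess pairing.
Low-spin t2g^6 e_g^0 gives -2.4Δ_oct = -346 kJ/mol, but forming 2 extra pairs costs 2P = 534 kJ/mol, so E(LS) = -346 + 534 = 188 kJ/mol.
The difference is 188 − (-58) = 246 kJ/mol, so high-spin lies lower.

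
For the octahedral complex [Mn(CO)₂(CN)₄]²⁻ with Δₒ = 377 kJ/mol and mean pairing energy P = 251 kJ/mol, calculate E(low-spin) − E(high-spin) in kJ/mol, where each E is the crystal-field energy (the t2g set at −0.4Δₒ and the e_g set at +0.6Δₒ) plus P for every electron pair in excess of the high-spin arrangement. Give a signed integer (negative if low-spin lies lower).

-252

Ligand charges: 2×(+0) from CO and 4×(-1) from CN⁻ sum to -4; with overall charge -2, Mn is +2.
Mn sits in group 7; removing 2 electrons leaves Mn²⁺ with 7 − 2 = 5 d electrons.
In the high-spin limit (t2g^3 e_g^2) the orbital term is 0.0Δₒ = 0 kJ/mol, with no excess pairing.
For low-spin the configuration is t2g^5 e_g^0: orbital energy -2.0 × 377 = -754 kJ/mol, and 2 additional pairs relative to high-spin add 502 kJ/mol, giving -252 kJ/mol.
The difference is -252 − (0) = -252 kJ/mol, so low-spin lies lower.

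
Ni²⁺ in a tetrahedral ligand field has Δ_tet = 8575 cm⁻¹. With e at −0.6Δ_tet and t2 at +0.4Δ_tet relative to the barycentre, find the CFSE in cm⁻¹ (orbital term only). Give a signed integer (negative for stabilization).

-6860

Ni²⁺: group 10, so d-count = 10 − 2 = 8.
With tetrahedral geometry the complex is necessarily high-spin.
Electron filling gives e^4 t2^4.
CFSE(orbital) = 4×(-0.6Δ_tet) + 4×(0.4Δ_tet) = -0.8Δ_tet; with Δ_tet = 8575 cm⁻¹ that is -6860 cm⁻¹.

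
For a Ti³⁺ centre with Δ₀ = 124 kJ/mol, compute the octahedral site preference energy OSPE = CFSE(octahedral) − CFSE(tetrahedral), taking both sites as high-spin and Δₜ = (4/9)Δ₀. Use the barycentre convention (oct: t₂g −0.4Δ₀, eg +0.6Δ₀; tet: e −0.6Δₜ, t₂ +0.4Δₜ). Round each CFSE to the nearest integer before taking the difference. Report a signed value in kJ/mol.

-17

Ti is in group 4, so Ti³⁺ is d¹ (4 − 3 = 1).
Octahedral (high-spin): t2g^1 e_g^0, CFSE = 1(−0.4) + 0(+0.6) = -0.4Δ₀ = -0.4 × 124 = -50 kJ/mol.
Tetrahedral: e^1 t2^0, CFSE = 1(−0.6) + 0(+0.4) = -0.6Δₜ = -0.6 × (4/9) × 124 = -33 kJ/mol.
OSPE = -50 − (-33) = -17 kJ/mol.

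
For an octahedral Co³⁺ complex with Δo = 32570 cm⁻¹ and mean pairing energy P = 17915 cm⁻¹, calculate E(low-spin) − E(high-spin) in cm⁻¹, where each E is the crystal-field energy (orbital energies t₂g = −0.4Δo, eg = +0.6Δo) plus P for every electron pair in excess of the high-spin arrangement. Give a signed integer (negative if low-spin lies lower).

-29310

Co³⁺: group 9, so d-count = 9 − 3 = 6.
High-spin: t₂g⁴ eg², CFSE = -0.4Δo = -13028 cm⁻¹.
For low-spin the configuration is t₂g⁶ eg⁰: orbital energy -2.4 × 32570 = -78168 cm⁻¹, and 2 additional pairs relative to high-spin add 35830 cm⁻¹, giving -42338 cm⁻¹.
Thus E(LS) − E(HS) = -29310 cm⁻¹.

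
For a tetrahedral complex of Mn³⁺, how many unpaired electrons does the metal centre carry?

4

Mn sits in group 7; removing 3 electrons leaves Mn³⁺ with 7 − 3 = 4 d electrons.
Tetrahedral fields are weak (Δₜ ≈ 4/9 Δₒ), so electrons fill high-spin.
Configuration: e² t₂², giving 4 unpaired electrons.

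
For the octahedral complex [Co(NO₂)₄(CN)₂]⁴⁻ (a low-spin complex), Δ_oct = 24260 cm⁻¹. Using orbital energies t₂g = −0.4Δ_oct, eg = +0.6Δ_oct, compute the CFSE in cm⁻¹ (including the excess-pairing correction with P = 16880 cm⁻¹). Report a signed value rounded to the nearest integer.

Ligand charges: 4×(-1) from NO₂⁻ and 2×(-1) from CN⁻ sum to -6; with overall charge -4, Co is +2.
Co sits in group 9; removing 2 electrons leaves Co²⁺ with 9 − 2 = 7 d electrons.
Configuration: t₂g⁶ eg¹.
Orbital CFSE = 6(-0.4) + 1(0.6) = -1.8Δ_oct = -1.8 × 24260 = -43668 cm⁻¹.
Relative to high-spin t₂g⁵ eg² (2 paired), the low-spin configuration has 1 additional pair, contributing +1 × 16880 = +16880 cm⁻¹.
Net CFSE = -43668 + 16880 = -26788 cm⁻¹.

-26788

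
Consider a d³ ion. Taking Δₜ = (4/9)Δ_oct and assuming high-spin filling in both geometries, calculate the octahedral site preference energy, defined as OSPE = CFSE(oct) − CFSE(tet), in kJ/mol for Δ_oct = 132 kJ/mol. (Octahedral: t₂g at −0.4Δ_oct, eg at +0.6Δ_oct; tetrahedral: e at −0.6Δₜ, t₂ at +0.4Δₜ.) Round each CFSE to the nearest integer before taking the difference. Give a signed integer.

In an octahedral site d³ (HS) is t₂g³ eg⁰, giving CFSE(oct) = -1.2Δ_oct = -158 kJ/mol.
In a tetrahedral site the filling is e² t₂¹: CFSE(tet) = -0.8Δₜ = -0.8 × (4/9)(132) = -47 kJ/mol.
Subtracting, OSPE = -158 − (-47) = -111 kJ/mol.

-111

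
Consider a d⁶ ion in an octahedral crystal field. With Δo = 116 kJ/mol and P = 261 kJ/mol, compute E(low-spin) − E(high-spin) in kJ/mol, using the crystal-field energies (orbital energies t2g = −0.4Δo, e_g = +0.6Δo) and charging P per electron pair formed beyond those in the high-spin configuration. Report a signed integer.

In the high-spin limit (t2g^4 e_g^2) the orbital term is -0.4Δo = -46 kJ/mol, with no excess pairing.
For low-spin the configuration is t2g^6 e_g^0: orbital energy -2.4 × 116 = -278 kJ/mol, and 2 additional pairs relative to high-spin add 522 kJ/mol, giving 244 kJ/mol.
The difference is 244 − (-46) = 290 kJ/mol, so high-spin lies lower.

290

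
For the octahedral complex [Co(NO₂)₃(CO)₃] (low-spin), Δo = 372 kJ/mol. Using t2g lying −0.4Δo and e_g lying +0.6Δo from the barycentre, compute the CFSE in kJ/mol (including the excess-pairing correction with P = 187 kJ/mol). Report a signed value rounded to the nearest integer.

-519

Ligand charges: 3×(-1) from NO₂⁻ and 3×(+0) from CO sum to -3; with overall charge +0, Co is +3.
Co is in group 9, so Co³⁺ is d⁶ (9 − 3 = 6).
Electron filling gives t2g^6 e_g^0.
Orbital CFSE = 6(-0.4) + 0(0.6) = -2.4Δo = -2.4 × 372 = -893 kJ/mol.
Relative to high-spin t2g^4 e_g^2 (1 paired), the low-spin configuration has 2 additional pairs, contributing +2 × 187 = +374 kJ/mol.
Net CFSE = -893 + 374 = -519 kJ/mol.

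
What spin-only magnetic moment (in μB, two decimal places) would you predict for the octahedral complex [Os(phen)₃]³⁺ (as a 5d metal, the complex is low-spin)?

1.73 μB

phen is neutral, so the +3 overall charge sits on Os: oxidation state +3.
Group 8 minus oxidation state +3 gives a d⁵ configuration for Os³⁺.
Configuration: t₂g⁵ eg⁰ → 1 unpaired electron.
μ(spin-only) = √[1(1+2)] = √3 ≈ 1.73 μB.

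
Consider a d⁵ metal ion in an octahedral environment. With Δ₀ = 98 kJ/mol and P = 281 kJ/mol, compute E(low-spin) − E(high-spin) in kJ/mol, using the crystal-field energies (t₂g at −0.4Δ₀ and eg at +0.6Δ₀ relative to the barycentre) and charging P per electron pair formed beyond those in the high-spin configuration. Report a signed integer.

In the high-spin limit (t₂g³ eg²) the orbital term is 0.0Δ₀ = 0 kJ/mol, with no excess pairing.
Low-spin: t₂g⁵ eg⁰, orbital CFSE = -2.0Δ₀ = -196 kJ/mol; plus 2 excess pairs × P = +562 kJ/mol; total 366 kJ/mol.
Thus E(LS) − E(HS) = 366 kJ/mol.

366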